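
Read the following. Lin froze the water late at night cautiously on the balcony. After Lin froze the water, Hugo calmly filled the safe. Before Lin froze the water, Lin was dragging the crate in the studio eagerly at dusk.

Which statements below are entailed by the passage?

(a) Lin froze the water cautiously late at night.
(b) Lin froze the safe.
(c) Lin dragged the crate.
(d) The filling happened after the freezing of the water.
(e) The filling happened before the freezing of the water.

(a) Entailed — the original entails any weakening of itself; this just drops 'on the balcony'.
(b) Not entailed — Lin froze the water, not the safe; the safe belongs to the filling event.
(c) Entailed — 'drag' is an activity; 'was dragging' entails that some dragging happened, so 'dragged' holds.
(d) Entailed — the narrative places the freezing before the filling.
(e) Not entailed — the narrative places the freezing before the filling, not after.

(a), (c), (d)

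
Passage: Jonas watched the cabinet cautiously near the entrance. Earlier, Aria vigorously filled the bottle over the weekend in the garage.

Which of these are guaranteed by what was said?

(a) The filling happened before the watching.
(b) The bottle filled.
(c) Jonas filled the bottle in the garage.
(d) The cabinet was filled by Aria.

(a) Entailed — the narrative places the filling before the watching.
(b) Entailed — 'Aria filled the bottle' is causative; it entails the inchoative 'the bottle filled'.
(c) Not entailed — the passage has Aria filling the bottle, not Jonas.
(d) Not entailed — Aria filled the bottle, not the cabinet; the cabinet belongs to the watching event.

(a), (b)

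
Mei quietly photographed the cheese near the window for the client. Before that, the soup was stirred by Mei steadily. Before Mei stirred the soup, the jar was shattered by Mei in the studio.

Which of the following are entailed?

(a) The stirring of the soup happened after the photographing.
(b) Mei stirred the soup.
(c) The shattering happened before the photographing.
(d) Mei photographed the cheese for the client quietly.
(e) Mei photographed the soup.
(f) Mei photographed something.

(b), (c), (d), (f)

(a) Not entailed — the narrative places the stirring before the photographing, not after.
(b) Entailed — this follows by dropping conjuncts from the stirring event's description.
(c) Entailed — the narrative places the shattering before the photographing.
(d) Entailed — this follows by dropping conjuncts from the photographing event's description.
(e) Not entailed — Mei photographed the cheese, not the soup; the soup belongs to the stirring event.
(f) Entailed — this follows by dropping conjuncts from the photographing event's description.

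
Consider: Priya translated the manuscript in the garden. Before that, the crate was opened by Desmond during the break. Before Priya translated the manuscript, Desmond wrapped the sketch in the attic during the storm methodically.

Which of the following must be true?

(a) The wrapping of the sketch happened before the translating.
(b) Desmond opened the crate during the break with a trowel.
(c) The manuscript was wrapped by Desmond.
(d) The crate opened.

(a) Entailed — the narrative places the wrapping before the translating.
(b) Not entailed — 'with a trowel' adds information not in the original event.
(c) Not entailed — Desmond wrapped the sketch, not the manuscript; the manuscript belongs to the translating event.
(d) Entailed — 'Desmond opened the crate' is causative; it entails the inchoative 'the crate opened'.

(a), (d)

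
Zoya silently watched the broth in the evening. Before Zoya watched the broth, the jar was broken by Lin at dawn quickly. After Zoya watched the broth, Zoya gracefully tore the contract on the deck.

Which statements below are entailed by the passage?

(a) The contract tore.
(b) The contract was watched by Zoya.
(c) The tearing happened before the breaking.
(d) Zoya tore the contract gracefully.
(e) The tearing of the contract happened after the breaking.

(a), (d), (e)

(a) Entailed — 'Zoya tore the contract' is causative; it entails the inchoative 'the contract tore'.
(b) Not entailed — Zoya watched the broth, not the contract; the contract belongs to the tearing event.
(c) Not entailed — the narrative places the breaking before the tearing, not after.
(d) Entailed — dropping 'on the deck' leaves a sub-description the original still satisfies.
(e) Entailed — the narrative places the breaking before the tearing.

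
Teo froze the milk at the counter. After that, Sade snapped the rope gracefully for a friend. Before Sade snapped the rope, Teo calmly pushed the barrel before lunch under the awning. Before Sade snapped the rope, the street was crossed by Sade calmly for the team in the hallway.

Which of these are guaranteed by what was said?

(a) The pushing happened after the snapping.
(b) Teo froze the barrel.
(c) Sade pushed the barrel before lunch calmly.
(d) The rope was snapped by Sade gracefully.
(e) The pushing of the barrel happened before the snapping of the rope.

(a) Not entailed — the narrative places the pushing before the snapping, not after.
(b) Not entailed — Teo froze the milk, not the barrel; the barrel belongs to the pushing event.
(c) Not entailed — the passage has Teo pushing the barrel, not Sade.
(d) Entailed — every conjunct here is already in the original snapping event.
(e) Entailed — the narrative places the pushing before the snapping.

(d), (e)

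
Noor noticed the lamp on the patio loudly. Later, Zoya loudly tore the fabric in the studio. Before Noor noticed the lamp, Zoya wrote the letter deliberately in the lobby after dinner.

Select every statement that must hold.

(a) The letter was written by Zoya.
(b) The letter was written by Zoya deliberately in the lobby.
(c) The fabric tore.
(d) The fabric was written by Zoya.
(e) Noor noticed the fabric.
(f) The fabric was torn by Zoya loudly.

(a) Entailed — every conjunct here is already in the original writing event.
(b) Entailed — the original entails any weakening of itself; this just drops 'after dinner'.
(c) Entailed — 'Zoya tore the fabric' is causative; it entails the inchoative 'the fabric tore'.
(d) Not entailed — Zoya wrote the letter, not the fabric; the fabric belongs to the tearing event.
(e) Not entailed — Noor noticed the lamp, not the fabric; the fabric belongs to the tearing event.
(f) Entailed — this follows by dropping conjuncts from the tearing event's description.

(a), (b), (c), (f)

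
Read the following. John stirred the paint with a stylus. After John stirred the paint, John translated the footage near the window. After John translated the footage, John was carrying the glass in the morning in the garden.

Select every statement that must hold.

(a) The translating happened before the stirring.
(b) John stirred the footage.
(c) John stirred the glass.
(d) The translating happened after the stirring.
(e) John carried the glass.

(a) Not entailed — the narrative places the stirring before the translating, not after.
(b) Not entailed — John stirred the paint, not the footage; the footage belongs to the translating event.
(c) Not entailed — John stirred the paint, not the glass; the glass belongs to the carrying event.
(d) Entailed — the narrative places the stirring before the translating.
(e) Entailed — 'carry' is an activity; 'was carrying' entails that some carrying happened, so 'carried' holds.

(d), (e)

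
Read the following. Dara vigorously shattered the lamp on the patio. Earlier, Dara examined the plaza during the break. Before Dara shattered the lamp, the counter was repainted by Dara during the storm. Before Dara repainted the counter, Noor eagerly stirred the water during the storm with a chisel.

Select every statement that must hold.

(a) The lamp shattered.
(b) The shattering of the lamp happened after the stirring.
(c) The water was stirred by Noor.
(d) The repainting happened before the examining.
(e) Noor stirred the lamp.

(a), (b), (c)

(a) Entailed — 'Dara shattered the lamp' is causative; it entails the inchoative 'the lamp shattered'.
(b) Entailed — the narrative places the stirring before the shattering.
(c) Entailed — this follows by dropping conjuncts from the stirring event's description.
(d) Not entailed — the narrative doesn't order the repainting relative to the examining.
(e) Not entailed — Noor stirred the water, not the lamp; the lamp belongs to the shattering event.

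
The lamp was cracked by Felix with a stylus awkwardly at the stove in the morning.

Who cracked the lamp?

Felix

'Felix' marks the agent of the cracking event.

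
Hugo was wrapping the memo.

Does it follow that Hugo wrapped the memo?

'was wrapping' is progressive; for an accomplishment like 'wrap the memo', it doesn't entail completion.

no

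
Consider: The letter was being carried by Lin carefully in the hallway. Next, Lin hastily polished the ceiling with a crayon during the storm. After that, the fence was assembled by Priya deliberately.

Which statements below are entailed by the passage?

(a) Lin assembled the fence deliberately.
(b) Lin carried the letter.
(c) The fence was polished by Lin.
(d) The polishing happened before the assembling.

(b), (d)

(a) Not entailed — the passage has Priya assembling the fence, not Lin.
(b) Entailed — 'carry' is an activity; 'was carrying' entails that some carrying happened, so 'carried' holds.
(c) Not entailed — Lin polished the ceiling, not the fence; the fence belongs to the assembling event.
(d) Entailed — the narrative places the polishing before the assembling.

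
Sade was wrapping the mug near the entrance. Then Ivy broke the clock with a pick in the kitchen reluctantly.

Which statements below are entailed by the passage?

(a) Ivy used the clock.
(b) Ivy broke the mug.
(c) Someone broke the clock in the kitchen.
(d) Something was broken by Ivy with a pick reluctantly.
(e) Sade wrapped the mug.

(c), (d)

(a) Not entailed — the clock is the patient, not an instrument — Ivy used a pick.
(b) Not entailed — Ivy broke the clock, not the mug; the mug belongs to the wrapping event.
(c) Entailed — the original entails any weakening of itself; this just drops 'with a pick', 'reluctantly' and generalizes the agent.
(d) Entailed — every conjunct here is already in the original breaking event.
(e) Not entailed — 'was wrapping' is progressive on an accomplishment; it does not entail the completed 'wrapped'.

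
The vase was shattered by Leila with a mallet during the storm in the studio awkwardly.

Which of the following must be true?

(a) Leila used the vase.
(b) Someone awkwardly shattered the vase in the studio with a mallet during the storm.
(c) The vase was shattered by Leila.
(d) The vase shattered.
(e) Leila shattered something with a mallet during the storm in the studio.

(a) Not entailed — the vase is the patient, not an instrument — Leila used a mallet.
(b) Entailed — generalizing the agent leaves a sub-description the original still satisfies.
(c) Entailed — every conjunct here is already in the original shattering event.
(d) Entailed — 'Leila shattered the vase' is causative; it entails the inchoative 'the vase shattered'.
(e) Entailed — every conjunct here is already in the original shattering event.

(b), (c), (d), (e)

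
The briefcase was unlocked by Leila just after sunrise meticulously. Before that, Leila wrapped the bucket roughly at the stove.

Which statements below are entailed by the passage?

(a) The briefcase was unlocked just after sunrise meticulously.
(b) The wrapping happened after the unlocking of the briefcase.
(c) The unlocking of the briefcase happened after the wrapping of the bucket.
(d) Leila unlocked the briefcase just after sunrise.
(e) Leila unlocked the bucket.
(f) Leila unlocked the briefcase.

(a), (c), (d), (f)

(a) Entailed — every conjunct here is already in the original unlocking event.
(b) Not entailed — the narrative places the wrapping before the unlocking, not after.
(c) Entailed — the narrative places the wrapping before the unlocking.
(d) Entailed — the original entails any weakening of itself; this just drops 'meticulously'.
(e) Not entailed — Leila unlocked the briefcase, not the bucket; the bucket belongs to the wrapping event.
(f) Entailed — this follows by dropping conjuncts from the unlocking event's description.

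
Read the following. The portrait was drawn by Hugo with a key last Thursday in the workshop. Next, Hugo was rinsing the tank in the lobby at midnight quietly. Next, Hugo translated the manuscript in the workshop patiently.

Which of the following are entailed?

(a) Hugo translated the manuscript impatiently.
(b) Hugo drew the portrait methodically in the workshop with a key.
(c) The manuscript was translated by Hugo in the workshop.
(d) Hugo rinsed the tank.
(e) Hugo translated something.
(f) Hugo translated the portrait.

(a) Not entailed — 'impatiently' adds a manner not in (and inconsistent with) the original.
(b) Not entailed — 'methodically' adds information not in the original event.
(c) Entailed — this follows by dropping conjuncts from the translating event's description.
(d) Entailed — 'rinse' is an activity; 'was rinsing' entails that some rinsing happened, so 'rinsed' holds.
(e) Entailed — the original entails any weakening of itself; this just drops 'in the workshop', 'patiently' and generalizes the patient.
(f) Not entailed — Hugo translated the manuscript, not the portrait; the portrait belongs to the drawing event.

(c), (d), (e)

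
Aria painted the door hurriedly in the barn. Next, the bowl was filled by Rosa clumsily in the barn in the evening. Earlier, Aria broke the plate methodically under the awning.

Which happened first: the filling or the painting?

The connectives place the painting before the filling.

the painting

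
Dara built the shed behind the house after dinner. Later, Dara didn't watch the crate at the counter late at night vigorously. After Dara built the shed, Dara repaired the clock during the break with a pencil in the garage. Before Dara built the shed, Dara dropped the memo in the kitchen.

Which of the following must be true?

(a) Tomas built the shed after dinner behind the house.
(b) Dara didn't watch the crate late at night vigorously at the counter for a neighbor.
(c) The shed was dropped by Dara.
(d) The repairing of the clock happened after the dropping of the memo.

(b), (d)

(a) Not entailed — the passage has Dara building the shed, not Tomas.
(b) Entailed — under negation, adding a further restriction is entailed: if no such watching event occurred, none occurred for a neighbor either.
(c) Not entailed — Dara dropped the memo, not the shed; the shed belongs to the building event.
(d) Entailed — the narrative places the dropping before the repairing.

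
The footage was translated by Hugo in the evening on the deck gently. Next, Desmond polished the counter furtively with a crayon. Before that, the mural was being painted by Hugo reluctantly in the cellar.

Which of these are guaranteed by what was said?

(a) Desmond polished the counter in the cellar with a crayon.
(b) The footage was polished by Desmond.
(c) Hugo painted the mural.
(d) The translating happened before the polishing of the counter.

(d)

(a) Not entailed — 'in the cellar' adds information not in the original event.
(b) Not entailed — Desmond polished the counter, not the footage; the footage belongs to the translating event.
(c) Not entailed — 'was painting' is progressive on an accomplishment; it does not entail the completed 'painted'.
(d) Entailed — the narrative places the translating before the polishing.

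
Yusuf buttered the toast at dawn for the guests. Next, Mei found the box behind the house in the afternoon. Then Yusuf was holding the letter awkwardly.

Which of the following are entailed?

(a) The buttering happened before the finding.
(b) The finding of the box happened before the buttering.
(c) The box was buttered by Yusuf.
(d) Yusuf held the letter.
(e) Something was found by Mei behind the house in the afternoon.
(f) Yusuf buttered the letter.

(a) Entailed — the narrative places the buttering before the finding.
(b) Not entailed — the narrative places the buttering before the finding, not after.
(c) Not entailed — Yusuf buttered the toast, not the box; the box belongs to the finding event.
(d) Entailed — 'hold' is an activity; 'was holding' entails that some holding happened, so 'held' holds.
(e) Entailed — this follows by dropping conjuncts from the finding event's description.
(f) Not entailed — Yusuf buttered the toast, not the letter; the letter belongs to the holding event.

(a), (d), (e)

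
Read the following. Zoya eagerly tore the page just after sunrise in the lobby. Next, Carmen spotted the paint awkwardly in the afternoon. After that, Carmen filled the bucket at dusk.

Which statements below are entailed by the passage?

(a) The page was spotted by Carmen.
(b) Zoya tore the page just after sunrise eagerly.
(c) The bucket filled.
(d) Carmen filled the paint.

(b), (c)

(a) Not entailed — Carmen spotted the paint, not the page; the page belongs to the tearing event.
(b) Entailed — this follows by dropping conjuncts from the tearing event's description.
(c) Entailed — 'Carmen filled the bucket' is causative; it entails the inchoative 'the bucket filled'.
(d) Not entailed — Carmen filled the bucket, not the paint; the paint belongs to the spotting event.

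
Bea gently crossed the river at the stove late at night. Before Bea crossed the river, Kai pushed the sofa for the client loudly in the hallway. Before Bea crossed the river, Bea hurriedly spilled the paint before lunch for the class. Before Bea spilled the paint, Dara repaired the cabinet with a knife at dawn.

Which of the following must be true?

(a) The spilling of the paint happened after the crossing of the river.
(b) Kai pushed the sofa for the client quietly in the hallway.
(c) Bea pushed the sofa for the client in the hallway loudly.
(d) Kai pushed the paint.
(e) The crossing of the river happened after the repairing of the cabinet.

(e)

(a) Not entailed — the narrative places the spilling before the crossing, not after.
(b) Not entailed — 'quietly' adds a manner not in (and inconsistent with) the original.
(c) Not entailed — the passage has Kai pushing the sofa, not Bea.
(d) Not entailed — Kai pushed the sofa, not the paint; the paint belongs to the spilling event.
(e) Entailed — the narrative places the repairing before the crossing.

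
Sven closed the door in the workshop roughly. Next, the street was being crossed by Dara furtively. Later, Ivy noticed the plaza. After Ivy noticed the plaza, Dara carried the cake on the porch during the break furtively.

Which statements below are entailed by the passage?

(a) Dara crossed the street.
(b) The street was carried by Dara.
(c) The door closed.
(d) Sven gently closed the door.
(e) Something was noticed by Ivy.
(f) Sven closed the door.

(a) Not entailed — 'was crossing' is progressive on an accomplishment; it does not entail the completed 'crossed'.
(b) Not entailed — Dara carried the cake, not the street; the street belongs to the crossing event.
(c) Entailed — 'Sven closed the door' is causative; it entails the inchoative 'the door closed'.
(d) Not entailed — 'gently' adds a manner not in (and inconsistent with) the original.
(e) Entailed — every conjunct here is already in the original noticing event.
(f) Entailed — this follows by dropping conjuncts from the closing event's description.

(c), (e), (f)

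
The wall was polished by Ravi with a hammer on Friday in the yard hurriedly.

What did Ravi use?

'with a hammer' marks the instrument of the polishing event.

a hammer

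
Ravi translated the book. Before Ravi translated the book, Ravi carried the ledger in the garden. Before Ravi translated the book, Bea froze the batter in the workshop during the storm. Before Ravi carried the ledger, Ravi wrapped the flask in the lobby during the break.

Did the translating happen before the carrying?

no

The narrative orders the carrying before the translating.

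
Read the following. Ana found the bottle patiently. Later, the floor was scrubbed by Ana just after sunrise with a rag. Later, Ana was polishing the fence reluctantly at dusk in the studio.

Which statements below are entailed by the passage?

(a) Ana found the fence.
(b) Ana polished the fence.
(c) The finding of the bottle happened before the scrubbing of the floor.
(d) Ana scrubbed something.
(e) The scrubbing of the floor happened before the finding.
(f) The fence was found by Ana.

(a) Not entailed — Ana found the bottle, not the fence; the fence belongs to the polishing event.
(b) Entailed — 'polish' is an activity; 'was polishing' entails that some polishing happened, so 'polished' holds.
(c) Entailed — the narrative places the finding before the scrubbing.
(d) Entailed — the original entails any weakening of itself; this just drops 'just after sunrise', 'with a rag' and generalizes the patient.
(e) Not entailed — the narrative places the finding before the scrubbing, not after.
(f) Not entailed — Ana found the bottle, not the fence; the fence belongs to the polishing event.

(b), (c), (d)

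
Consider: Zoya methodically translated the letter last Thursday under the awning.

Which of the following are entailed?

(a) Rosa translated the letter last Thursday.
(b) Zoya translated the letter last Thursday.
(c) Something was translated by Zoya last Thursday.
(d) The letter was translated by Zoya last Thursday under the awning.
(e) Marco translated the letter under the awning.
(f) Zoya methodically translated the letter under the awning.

(a) Not entailed — the passage has Zoya translating the letter, not Rosa.
(b) Entailed — dropping 'methodically', 'under the awning' leaves a sub-description the original still satisfies.
(c) Entailed — every conjunct here is already in the original translating event.
(d) Entailed — every conjunct here is already in the original translating event.
(e) Not entailed — the passage has Zoya translating the letter, not Marco.
(f) Entailed — every conjunct here is already in the original translating event.

(b), (c), (d), (f)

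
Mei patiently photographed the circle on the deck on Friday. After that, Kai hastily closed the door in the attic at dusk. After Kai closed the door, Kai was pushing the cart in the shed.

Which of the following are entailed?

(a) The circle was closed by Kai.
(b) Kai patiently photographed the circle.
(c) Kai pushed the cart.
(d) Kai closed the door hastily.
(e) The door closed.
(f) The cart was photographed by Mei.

(a) Not entailed — Kai closed the door, not the circle; the circle belongs to the photographing event.
(b) Not entailed — the passage has Mei photographing the circle, not Kai.
(c) Entailed — 'push' is an activity; 'was pushing' entails that some pushing happened, so 'pushed' holds.
(d) Entailed — the original entails any weakening of itself; this just drops 'in the attic', 'at dusk'.
(e) Entailed — 'Kai closed the door' is causative; it entails the inchoative 'the door closed'.
(f) Not entailed — Mei photographed the circle, not the cart; the cart belongs to the pushing event.

(c), (d), (e)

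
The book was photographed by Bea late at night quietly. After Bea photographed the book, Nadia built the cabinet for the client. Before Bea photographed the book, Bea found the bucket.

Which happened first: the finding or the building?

the finding

The connectives place the finding before the building.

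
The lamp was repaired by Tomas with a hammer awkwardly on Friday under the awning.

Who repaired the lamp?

Tomas

'Tomas' marks the agent of the repairing event.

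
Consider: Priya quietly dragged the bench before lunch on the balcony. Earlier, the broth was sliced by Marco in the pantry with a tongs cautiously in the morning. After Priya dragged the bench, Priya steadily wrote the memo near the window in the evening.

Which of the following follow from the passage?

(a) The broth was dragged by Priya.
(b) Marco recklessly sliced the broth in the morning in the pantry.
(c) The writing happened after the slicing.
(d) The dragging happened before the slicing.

(c)

(a) Not entailed — Priya dragged the bench, not the broth; the broth belongs to the slicing event.
(b) Not entailed — 'recklessly' adds a manner not in (and inconsistent with) the original.
(c) Entailed — the narrative places the slicing before the writing.
(d) Not entailed — the narrative places the slicing before the dragging, not after.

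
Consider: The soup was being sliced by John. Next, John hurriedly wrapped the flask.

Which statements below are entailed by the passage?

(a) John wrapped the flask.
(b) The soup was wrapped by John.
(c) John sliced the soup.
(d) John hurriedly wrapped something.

(a) Entailed — dropping 'hurriedly' leaves a sub-description the original still satisfies.
(b) Not entailed — John wrapped the flask, not the soup; the soup belongs to the slicing event.
(c) Not entailed — 'was slicing' is progressive on an accomplishment; it does not entail the completed 'sliced'.
(d) Entailed — this follows by dropping conjuncts from the wrapping event's description.

(a), (d)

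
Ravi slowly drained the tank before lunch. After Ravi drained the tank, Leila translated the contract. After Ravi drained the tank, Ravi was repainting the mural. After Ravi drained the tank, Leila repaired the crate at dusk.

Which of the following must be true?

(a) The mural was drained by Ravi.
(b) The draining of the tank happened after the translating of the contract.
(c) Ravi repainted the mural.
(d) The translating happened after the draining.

(d)

(a) Not entailed — Ravi drained the tank, not the mural; the mural belongs to the repainting event.
(b) Not entailed — the narrative places the draining before the translating, not after.
(c) Not entailed — 'was repainting' is progressive on an accomplishment; it does not entail the completed 'repainted'.
(d) Entailed — the narrative places the draining before the translating.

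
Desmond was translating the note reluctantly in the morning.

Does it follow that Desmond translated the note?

no

'was translating' is progressive; for an accomplishment like 'translate the note', it doesn't entail completion.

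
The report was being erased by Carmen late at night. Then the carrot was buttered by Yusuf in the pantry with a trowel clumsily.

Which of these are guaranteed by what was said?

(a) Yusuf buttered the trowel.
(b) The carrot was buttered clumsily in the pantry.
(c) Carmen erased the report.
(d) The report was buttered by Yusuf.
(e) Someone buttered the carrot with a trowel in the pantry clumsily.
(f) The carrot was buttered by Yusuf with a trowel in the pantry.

(a) Not entailed — the trowel is the instrument, not what was buttered.
(b) Entailed — every conjunct here is already in the original buttering event.
(c) Not entailed — 'was erasing' is progressive on an accomplishment; it does not entail the completed 'erased'.
(d) Not entailed — Yusuf buttered the carrot, not the report; the report belongs to the erasing event.
(e) Entailed — the original entails any weakening of itself; this just generalizes the agent.
(f) Entailed — this follows by dropping conjuncts from the buttering event's description.

(b), (e), (f)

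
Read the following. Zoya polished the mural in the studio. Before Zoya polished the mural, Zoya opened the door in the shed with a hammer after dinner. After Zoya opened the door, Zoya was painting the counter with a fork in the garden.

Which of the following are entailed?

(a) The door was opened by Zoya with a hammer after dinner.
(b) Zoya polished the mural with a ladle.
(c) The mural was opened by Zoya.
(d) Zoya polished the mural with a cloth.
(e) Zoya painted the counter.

(a)

(a) Entailed — every conjunct here is already in the original opening event.
(b) Not entailed — 'with a ladle' adds information not in the original event.
(c) Not entailed — Zoya opened the door, not the mural; the mural belongs to the polishing event.
(d) Not entailed — 'with a cloth' adds information not in the original event.
(e) Not entailed — 'was painting' is progressive on an accomplishment; it does not entail the completed 'painted'.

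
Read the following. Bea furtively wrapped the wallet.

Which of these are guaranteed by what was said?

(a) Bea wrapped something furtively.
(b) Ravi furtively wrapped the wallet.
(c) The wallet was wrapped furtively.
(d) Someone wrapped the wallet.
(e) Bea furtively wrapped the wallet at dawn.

(a) Entailed — every conjunct here is already in the original wrapping event.
(b) Not entailed — the passage has Bea wrapping the wallet, not Ravi.
(c) Entailed — this follows by dropping conjuncts from the wrapping event's description.
(d) Entailed — dropping 'furtively' and generalizing the agent leaves a sub-description the original still satisfies.
(e) Not entailed — 'at dawn' adds information not in the original event.

(a), (c), (d)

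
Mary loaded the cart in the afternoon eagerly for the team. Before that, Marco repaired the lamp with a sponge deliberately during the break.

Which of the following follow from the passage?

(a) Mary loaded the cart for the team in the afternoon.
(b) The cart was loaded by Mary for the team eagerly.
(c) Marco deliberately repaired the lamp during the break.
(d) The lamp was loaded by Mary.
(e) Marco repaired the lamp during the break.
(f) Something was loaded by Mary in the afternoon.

(a) Entailed — dropping 'eagerly' leaves a sub-description the original still satisfies.
(b) Entailed — this follows by dropping conjuncts from the loading event's description.
(c) Entailed — dropping 'with a sponge' leaves a sub-description the original still satisfies.
(d) Not entailed — Mary loaded the cart, not the lamp; the lamp belongs to the repairing event.
(e) Entailed — dropping 'with a sponge', 'deliberately' leaves a sub-description the original still satisfies.
(f) Entailed — this follows by dropping conjuncts from the loading event's description.

(a), (b), (c), (e), (f)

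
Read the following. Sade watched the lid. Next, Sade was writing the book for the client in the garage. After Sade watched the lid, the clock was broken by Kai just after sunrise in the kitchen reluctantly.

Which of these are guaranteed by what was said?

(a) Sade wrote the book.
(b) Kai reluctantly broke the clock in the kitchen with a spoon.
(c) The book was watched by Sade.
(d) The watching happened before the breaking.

(a) Not entailed — 'was writing' is progressive on an accomplishment; it does not entail the completed 'wrote'.
(b) Not entailed — 'with a spoon' adds information not in the original event.
(c) Not entailed — Sade watched the lid, not the book; the book belongs to the writing event.
(d) Entailed — the narrative places the watching before the breaking.

(d)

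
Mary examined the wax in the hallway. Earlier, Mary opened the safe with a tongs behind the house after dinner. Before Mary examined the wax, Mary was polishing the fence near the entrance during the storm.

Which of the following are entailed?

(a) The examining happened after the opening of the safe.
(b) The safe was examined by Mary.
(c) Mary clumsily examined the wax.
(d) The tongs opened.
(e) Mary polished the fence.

(a), (e)

(a) Entailed — the narrative places the opening before the examining.
(b) Not entailed — Mary examined the wax, not the safe; the safe belongs to the opening event.
(c) Not entailed — 'clumsily' adds information not in the original event.
(d) Not entailed — the safe is what opened, not the tongs.
(e) Entailed — 'polish' is an activity; 'was polishing' entails that some polishing happened, so 'polished' holds.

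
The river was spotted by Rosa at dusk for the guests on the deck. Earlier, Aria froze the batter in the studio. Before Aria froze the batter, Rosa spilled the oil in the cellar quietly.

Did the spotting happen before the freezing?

no

The narrative orders the freezing before the spotting.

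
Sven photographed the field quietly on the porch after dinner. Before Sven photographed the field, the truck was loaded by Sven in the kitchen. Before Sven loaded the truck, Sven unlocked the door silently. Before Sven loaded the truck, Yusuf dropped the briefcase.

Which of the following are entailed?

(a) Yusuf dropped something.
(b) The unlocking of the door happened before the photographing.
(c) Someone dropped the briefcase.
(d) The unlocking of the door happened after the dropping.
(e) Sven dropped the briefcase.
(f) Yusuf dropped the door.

(a) Entailed — the original entails any weakening of itself; this just generalizes the patient.
(b) Entailed — the narrative places the unlocking before the photographing.
(c) Entailed — the original entails any weakening of itself; this just generalizes the agent.
(d) Not entailed — the narrative doesn't order the dropping relative to the unlocking.
(e) Not entailed — the passage has Yusuf dropping the briefcase, not Sven.
(f) Not entailed — Yusuf dropped the briefcase, not the door; the door belongs to the unlocking event.

(a), (b), (c)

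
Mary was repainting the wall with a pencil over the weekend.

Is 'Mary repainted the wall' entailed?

no

'was repainting' is progressive; for an accomplishment like 'repaint the wall', it doesn't entail completion.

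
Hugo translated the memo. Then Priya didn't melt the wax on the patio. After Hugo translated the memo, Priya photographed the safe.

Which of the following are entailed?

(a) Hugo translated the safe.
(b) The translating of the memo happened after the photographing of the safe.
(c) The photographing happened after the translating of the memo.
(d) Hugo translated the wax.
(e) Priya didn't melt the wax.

(c)

(a) Not entailed — Hugo translated the memo, not the safe; the safe belongs to the photographing event.
(b) Not entailed — the narrative places the translating before the photographing, not after.
(c) Entailed — the narrative places the translating before the photographing.
(d) Not entailed — Hugo translated the memo, not the wax; the wax belongs to the melting event.
(e) Not entailed — dropping 'on the patio' under negation is not valid — the original leaves open that Priya melted the wax some other way.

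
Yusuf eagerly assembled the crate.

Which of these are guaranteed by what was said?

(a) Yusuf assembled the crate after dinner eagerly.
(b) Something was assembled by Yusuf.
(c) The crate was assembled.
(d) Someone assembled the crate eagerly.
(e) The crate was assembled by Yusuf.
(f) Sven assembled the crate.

(a) Not entailed — 'after dinner' adds information not in the original event.
(b) Entailed — dropping 'eagerly' and generalizing the patient leaves a sub-description the original still satisfies.
(c) Entailed — dropping 'eagerly' and generalizing the agent leaves a sub-description the original still satisfies.
(d) Entailed — generalizing the agent leaves a sub-description the original still satisfies.
(e) Entailed — this follows by dropping conjuncts from the assembling event's description.
(f) Not entailed — the passage has Yusuf assembling the crate, not Sven.

(b), (c), (d), (e)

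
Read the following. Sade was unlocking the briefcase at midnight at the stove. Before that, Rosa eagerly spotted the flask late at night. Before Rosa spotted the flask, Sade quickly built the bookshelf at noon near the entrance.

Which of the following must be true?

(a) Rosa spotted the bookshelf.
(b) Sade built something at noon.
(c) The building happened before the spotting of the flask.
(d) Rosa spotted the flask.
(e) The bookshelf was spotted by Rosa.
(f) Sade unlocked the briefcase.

(a) Not entailed — Rosa spotted the flask, not the bookshelf; the bookshelf belongs to the building event.
(b) Entailed — the original entails any weakening of itself; this just drops 'near the entrance', 'quickly' and generalizes the patient.
(c) Entailed — the narrative places the building before the spotting.
(d) Entailed — this follows by dropping conjuncts from the spotting event's description.
(e) Not entailed — Rosa spotted the flask, not the bookshelf; the bookshelf belongs to the building event.
(f) Not entailed — 'was unlocking' is progressive on an accomplishment; it does not entail the completed 'unlocked'.

(b), (c), (d)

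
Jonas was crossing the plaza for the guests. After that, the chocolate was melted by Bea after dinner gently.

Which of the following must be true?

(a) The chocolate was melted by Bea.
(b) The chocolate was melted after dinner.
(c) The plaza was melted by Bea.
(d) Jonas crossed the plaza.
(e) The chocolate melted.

(a) Entailed — this follows by dropping conjuncts from the melting event's description.
(b) Entailed — every conjunct here is already in the original melting event.
(c) Not entailed — Bea melted the chocolate, not the plaza; the plaza belongs to the crossing event.
(d) Not entailed — 'was crossing' is progressive on an accomplishment; it does not entail the completed 'crossed'.
(e) Entailed — 'Bea melted the chocolate' is causative; it entails the inchoative 'the chocolate melted'.

(a), (b), (e)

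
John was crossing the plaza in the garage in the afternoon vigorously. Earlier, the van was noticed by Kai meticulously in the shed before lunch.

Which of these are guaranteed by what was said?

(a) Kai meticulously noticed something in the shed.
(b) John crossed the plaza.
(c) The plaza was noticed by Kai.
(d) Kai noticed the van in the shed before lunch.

(a) Entailed — dropping 'before lunch' and generalizing the patient leaves a sub-description the original still satisfies.
(b) Not entailed — 'was crossing' is progressive on an accomplishment; it does not entail the completed 'crossed'.
(c) Not entailed — Kai noticed the van, not the plaza; the plaza belongs to the crossing event.
(d) Entailed — this follows by dropping conjuncts from the noticing event's description.

(a), (d)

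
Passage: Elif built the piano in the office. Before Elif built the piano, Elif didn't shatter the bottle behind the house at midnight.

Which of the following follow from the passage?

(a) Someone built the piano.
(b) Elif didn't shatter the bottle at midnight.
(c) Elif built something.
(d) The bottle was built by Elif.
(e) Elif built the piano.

(a) Entailed — dropping 'in the office' and generalizing the agent leaves a sub-description the original still satisfies.
(b) Not entailed — dropping 'behind the house' under negation is not valid — the original leaves open that Elif shattered the bottle some other way.
(c) Entailed — the original entails any weakening of itself; this just drops 'in the office' and generalizes the patient.
(d) Not entailed — Elif built the piano, not the bottle; the bottle belongs to the shattering event.
(e) Entailed — the original entails any weakening of itself; this just drops 'in the office'.

(a), (c), (e)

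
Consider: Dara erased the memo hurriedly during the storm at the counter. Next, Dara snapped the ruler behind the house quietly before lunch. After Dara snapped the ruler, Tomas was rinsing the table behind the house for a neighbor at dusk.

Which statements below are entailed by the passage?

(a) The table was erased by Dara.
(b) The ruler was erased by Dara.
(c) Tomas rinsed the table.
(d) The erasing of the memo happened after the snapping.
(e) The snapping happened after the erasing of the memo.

(c), (e)

(a) Not entailed — Dara erased the memo, not the table; the table belongs to the rinsing event.
(b) Not entailed — Dara erased the memo, not the ruler; the ruler belongs to the snapping event.
(c) Entailed — 'rinse' is an activity; 'was rinsing' entails that some rinsing happened, so 'rinsed' holds.
(d) Not entailed — the narrative places the erasing before the snapping, not after.
(e) Entailed — the narrative places the erasing before the snapping.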